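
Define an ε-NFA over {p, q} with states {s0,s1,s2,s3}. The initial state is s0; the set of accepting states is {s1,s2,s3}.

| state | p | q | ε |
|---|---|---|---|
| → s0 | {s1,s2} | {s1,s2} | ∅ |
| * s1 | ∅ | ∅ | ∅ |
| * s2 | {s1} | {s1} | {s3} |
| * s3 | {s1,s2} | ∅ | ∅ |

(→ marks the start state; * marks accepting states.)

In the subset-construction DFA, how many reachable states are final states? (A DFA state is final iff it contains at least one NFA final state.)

Start state of the DFA: {s0} (ε-closure of the NFA start).
{s0} --p--> {s1,s2,s3}  [new]
{s0} --q--> {s1,s2,s3}  [seen]
{s1,s2,s3} --p--> {s1,s2,s3}  [seen]
{s1,s2,s3} --q--> {s1}  [new]
{s1} --p--> ∅  [new]
{s1} --q--> ∅  [seen]
∅ --p--> ∅  [seen]
∅ --q--> ∅  [seen]
Reachable DFA states: {s0}, {s1,s2,s3}, {s1}, ∅.
Accepting DFA states (contain an NFA accepting state): {s1,s2,s3}, {s1}.

2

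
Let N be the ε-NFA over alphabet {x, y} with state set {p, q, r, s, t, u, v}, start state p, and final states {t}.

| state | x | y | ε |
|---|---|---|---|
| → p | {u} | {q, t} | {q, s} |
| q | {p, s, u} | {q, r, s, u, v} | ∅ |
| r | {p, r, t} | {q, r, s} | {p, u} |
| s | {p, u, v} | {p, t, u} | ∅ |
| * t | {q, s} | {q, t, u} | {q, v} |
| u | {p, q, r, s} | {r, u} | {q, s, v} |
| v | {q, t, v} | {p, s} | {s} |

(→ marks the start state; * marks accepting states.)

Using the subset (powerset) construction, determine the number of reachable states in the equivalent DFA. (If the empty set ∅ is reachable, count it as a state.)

Start state of the DFA: {p, q, s} (ε-closure of the NFA start).
{p, q, s} --x--> {p, q, s, u, v}  [new]
{p, q, s} --y--> {p, q, r, s, t, u, v}  [new]
{p, q, s, u, v} --x--> {p, q, r, s, t, u, v}  [seen]
{p, q, s, u, v} --y--> {p, q, r, s, t, u, v}  [seen]
{p, q, r, s, t, u, v} --x--> {p, q, r, s, t, u, v}  [seen]
{p, q, r, s, t, u, v} --y--> {p, q, r, s, t, u, v}  [seen]
Reachable DFA states: {p, q, s}, {p, q, s, u, v}, {p, q, r, s, t, u, v}.

3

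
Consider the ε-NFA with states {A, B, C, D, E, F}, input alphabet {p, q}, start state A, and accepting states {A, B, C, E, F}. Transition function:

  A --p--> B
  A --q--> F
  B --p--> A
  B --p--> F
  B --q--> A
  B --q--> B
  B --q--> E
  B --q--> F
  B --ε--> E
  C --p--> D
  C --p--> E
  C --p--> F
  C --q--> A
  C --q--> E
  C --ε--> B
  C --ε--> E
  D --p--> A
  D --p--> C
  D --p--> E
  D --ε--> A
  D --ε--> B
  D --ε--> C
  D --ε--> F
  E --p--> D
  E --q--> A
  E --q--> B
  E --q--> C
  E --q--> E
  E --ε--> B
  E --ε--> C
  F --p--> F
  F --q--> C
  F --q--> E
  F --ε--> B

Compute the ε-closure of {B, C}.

Begin with {B, C}.
B →ε {E}; add E.
ε-closure = {B, C, E}.

{B, C, E}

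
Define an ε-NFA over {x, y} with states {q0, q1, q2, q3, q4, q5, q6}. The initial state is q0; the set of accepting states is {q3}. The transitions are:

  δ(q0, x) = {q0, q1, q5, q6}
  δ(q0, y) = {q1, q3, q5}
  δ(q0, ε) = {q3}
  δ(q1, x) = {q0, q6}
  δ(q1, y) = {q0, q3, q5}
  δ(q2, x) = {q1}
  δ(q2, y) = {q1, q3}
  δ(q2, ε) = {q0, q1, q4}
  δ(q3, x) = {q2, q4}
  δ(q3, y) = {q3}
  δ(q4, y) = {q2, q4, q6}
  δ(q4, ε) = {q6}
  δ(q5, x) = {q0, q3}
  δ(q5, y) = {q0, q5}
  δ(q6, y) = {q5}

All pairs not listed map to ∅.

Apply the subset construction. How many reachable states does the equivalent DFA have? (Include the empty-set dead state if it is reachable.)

Start state of the DFA: {q0, q3} (ε-closure of the NFA start).
{q0, q3} --x--> {q0, q1, q2, q3, q4, q5, q6}  [new]
{q0, q3} --y--> {q1, q3, q5}  [new]
{q0, q1, q2, q3, q4, q5, q6} --x--> {q0, q1, q2, q3, q4, q5, q6}  [seen]
{q0, q1, q2, q3, q4, q5, q6} --y--> {q0, q1, q2, q3, q4, q5, q6}  [seen]
{q1, q3, q5} --x--> {q0, q1, q2, q3, q4, q6}  [new]
{q1, q3, q5} --y--> {q0, q3, q5}  [new]
{q0, q1, q2, q3, q4, q6} --x--> {q0, q1, q2, q3, q4, q5, q6}  [seen]
{q0, q1, q2, q3, q4, q6} --y--> {q0, q1, q2, q3, q4, q5, q6}  [seen]
{q0, q3, q5} --x--> {q0, q1, q2, q3, q4, q5, q6}  [seen]
{q0, q3, q5} --y--> {q0, q1, q3, q5}  [new]
{q0, q1, q3, q5} --x--> {q0, q1, q2, q3, q4, q5, q6}  [seen]
{q0, q1, q3, q5} --y--> {q0, q1, q3, q5}  [seen]
Reachable DFA states: {q0, q3}, {q0, q1, q2, q3, q4, q5, q6}, {q1, q3, q5}, {q0, q1, q2, q3, q4, q6}, {q0, q3, q5}, {q0, q1, q3, q5}.

6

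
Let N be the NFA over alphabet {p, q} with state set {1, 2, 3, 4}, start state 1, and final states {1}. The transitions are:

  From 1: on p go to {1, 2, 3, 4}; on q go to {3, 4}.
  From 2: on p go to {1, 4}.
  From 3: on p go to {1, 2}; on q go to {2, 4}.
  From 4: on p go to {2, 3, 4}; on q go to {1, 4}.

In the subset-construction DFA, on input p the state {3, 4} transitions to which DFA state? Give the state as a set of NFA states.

δ(3,p) = {1, 2}; δ(4,p) = {2, 3, 4}.
Union: {1, 2, 3, 4}.

{1, 2, 3, 4}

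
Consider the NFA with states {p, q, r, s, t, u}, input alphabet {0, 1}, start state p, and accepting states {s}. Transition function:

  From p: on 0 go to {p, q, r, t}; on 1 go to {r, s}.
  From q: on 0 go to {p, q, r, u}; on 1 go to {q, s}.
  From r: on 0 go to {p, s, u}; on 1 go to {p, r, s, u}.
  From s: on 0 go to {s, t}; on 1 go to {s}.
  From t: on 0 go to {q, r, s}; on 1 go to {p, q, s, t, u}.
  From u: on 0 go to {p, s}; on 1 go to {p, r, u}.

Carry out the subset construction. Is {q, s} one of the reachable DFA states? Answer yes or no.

no

Start state of the DFA: {p}.
{p} --0--> {p, q, r, t}  [new]
{p} --1--> {r, s}  [new]
{p, q, r, t} --0--> {p, q, r, s, t, u}  [new]
{p, q, r, t} --1--> {p, q, r, s, t, u}  [seen]
{r, s} --0--> {p, s, t, u}  [new]
{r, s} --1--> {p, r, s, u}  [new]
{p, q, r, s, t, u} --0--> {p, q, r, s, t, u}  [seen]
{p, q, r, s, t, u} --1--> {p, q, r, s, t, u}  [seen]
{p, s, t, u} --0--> {p, q, r, s, t}  [new]
{p, s, t, u} --1--> {p, q, r, s, t, u}  [seen]
{p, r, s, u} --0--> {p, q, r, s, t, u}  [seen]
{p, r, s, u} --1--> {p, r, s, u}  [seen]
{p, q, r, s, t} --0--> {p, q, r, s, t, u}  [seen]
{p, q, r, s, t} --1--> {p, q, r, s, t, u}  [seen]
Reachable DFA states: {p}, {p, q, r, t}, {r, s}, {p, q, r, s, t, u}, {p, s, t, u}, {p, r, s, u}, {p, q, r, s, t}.
{q, s} is not among them.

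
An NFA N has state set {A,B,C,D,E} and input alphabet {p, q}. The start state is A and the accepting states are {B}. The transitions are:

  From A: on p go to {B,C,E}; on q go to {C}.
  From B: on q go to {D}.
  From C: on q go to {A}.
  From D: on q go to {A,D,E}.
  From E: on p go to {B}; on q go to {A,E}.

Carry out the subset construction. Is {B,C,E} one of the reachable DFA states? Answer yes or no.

Start state of the DFA: {A}.
{A} --p--> {B,C,E}  [new]
{A} --q--> {C}  [new]
{B,C,E} --p--> {B}  [new]
{B,C,E} --q--> {A,D,E}  [new]
{C} --p--> ∅  [new]
{C} --q--> {A}  [seen]
{B} --p--> ∅  [seen]
{B} --q--> {D}  [new]
{A,D,E} --p--> {B,C,E}  [seen]
{A,D,E} --q--> {A,C,D,E}  [new]
∅ --p--> ∅  [seen]
∅ --q--> ∅  [seen]
{D} --p--> ∅  [seen]
{D} --q--> {A,D,E}  [seen]
{A,C,D,E} --p--> {B,C,E}  [seen]
{A,C,D,E} --q--> {A,C,D,E}  [seen]
Reachable DFA states: {A}, {B,C,E}, {C}, {B}, {A,D,E}, ∅, {D}, {A,C,D,E}.
{B,C,E} is among them.

yes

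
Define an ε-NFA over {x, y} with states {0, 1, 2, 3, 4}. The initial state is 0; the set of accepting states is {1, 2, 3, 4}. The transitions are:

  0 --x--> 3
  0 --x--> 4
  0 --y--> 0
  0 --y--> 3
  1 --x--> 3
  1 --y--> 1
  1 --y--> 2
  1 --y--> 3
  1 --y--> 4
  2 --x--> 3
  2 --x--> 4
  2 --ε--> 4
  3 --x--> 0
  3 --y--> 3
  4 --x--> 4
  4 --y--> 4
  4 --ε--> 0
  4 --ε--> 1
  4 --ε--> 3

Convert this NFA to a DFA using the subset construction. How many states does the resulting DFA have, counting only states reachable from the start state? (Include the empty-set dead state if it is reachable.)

Start state of the DFA: {0} (ε-closure of the NFA start).
{0} --x--> {0, 1, 3, 4}  [new]
{0} --y--> {0, 3}  [new]
{0, 1, 3, 4} --x--> {0, 1, 3, 4}  [seen]
{0, 1, 3, 4} --y--> {0, 1, 2, 3, 4}  [new]
{0, 3} --x--> {0, 1, 3, 4}  [seen]
{0, 3} --y--> {0, 3}  [seen]
{0, 1, 2, 3, 4} --x--> {0, 1, 3, 4}  [seen]
{0, 1, 2, 3, 4} --y--> {0, 1, 2, 3, 4}  [seen]
Reachable DFA states: {0}, {0, 1, 3, 4}, {0, 3}, {0, 1, 2, 3, 4}.

4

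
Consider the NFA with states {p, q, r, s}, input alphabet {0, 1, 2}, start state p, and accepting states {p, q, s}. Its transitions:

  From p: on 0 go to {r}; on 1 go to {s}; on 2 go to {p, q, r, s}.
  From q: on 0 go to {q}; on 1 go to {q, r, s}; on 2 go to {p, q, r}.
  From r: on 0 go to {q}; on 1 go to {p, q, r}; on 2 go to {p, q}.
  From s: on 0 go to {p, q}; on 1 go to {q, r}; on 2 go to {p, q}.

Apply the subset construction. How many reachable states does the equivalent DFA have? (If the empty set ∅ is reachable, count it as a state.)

9

Start state of the DFA: {p}.
{p} --0--> {r}  [new]
{p} --1--> {s}  [new]
{p} --2--> {p, q, r, s}  [new]
{r} --0--> {q}  [new]
{r} --1--> {p, q, r}  [new]
{r} --2--> {p, q}  [new]
{s} --0--> {p, q}  [seen]
{s} --1--> {q, r}  [new]
{s} --2--> {p, q}  [seen]
{p, q, r, s} --0--> {p, q, r}  [seen]
{p, q, r, s} --1--> {p, q, r, s}  [seen]
{p, q, r, s} --2--> {p, q, r, s}  [seen]
{q} --0--> {q}  [seen]
{q} --1--> {q, r, s}  [new]
{q} --2--> {p, q, r}  [seen]
{p, q, r} --0--> {q, r}  [seen]
{p, q, r} --1--> {p, q, r, s}  [seen]
{p, q, r} --2--> {p, q, r, s}  [seen]
{p, q} --0--> {q, r}  [seen]
{p, q} --1--> {q, r, s}  [seen]
{p, q} --2--> {p, q, r, s}  [seen]
{q, r} --0--> {q}  [seen]
{q, r} --1--> {p, q, r, s}  [seen]
{q, r} --2--> {p, q, r}  [seen]
{q, r, s} --0--> {p, q}  [seen]
{q, r, s} --1--> {p, q, r, s}  [seen]
{q, r, s} --2--> {p, q, r}  [seen]
Reachable DFA states: {p}, {r}, {s}, {p, q, r, s}, {q}, {p, q, r}, {p, q}, {q, r}, {q, r, s}.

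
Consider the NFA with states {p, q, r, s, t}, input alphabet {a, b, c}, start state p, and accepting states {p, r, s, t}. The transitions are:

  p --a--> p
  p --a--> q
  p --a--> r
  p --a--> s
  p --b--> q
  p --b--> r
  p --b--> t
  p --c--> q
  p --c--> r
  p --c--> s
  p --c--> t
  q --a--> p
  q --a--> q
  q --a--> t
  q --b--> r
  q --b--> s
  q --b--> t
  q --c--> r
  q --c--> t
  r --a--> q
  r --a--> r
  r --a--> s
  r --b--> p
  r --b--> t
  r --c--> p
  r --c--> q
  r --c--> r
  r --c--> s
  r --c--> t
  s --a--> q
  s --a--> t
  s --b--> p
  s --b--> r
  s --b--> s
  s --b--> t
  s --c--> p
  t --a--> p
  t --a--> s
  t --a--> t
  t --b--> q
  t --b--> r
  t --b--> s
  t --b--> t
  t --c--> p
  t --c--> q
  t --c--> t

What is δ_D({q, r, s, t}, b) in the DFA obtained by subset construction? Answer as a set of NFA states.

δ(q,b) = {r, s, t}; δ(r,b) = {p, t}; δ(s,b) = {p, r, s, t}; δ(t,b) = {q, r, s, t}.
Union: {p, q, r, s, t}.

{p, q, r, s, t}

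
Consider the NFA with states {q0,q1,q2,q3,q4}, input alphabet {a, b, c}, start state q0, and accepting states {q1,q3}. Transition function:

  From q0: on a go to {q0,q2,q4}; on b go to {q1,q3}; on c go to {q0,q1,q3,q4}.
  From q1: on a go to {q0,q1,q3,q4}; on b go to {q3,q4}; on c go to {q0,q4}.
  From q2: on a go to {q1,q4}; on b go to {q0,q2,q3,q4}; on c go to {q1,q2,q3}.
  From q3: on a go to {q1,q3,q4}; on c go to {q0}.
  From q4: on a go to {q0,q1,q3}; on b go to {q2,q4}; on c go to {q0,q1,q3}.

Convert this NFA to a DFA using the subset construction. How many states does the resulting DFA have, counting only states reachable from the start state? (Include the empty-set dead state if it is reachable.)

Start state of the DFA: {q0}.
{q0} --a--> {q0,q2,q4}  [new]
{q0} --b--> {q1,q3}  [new]
{q0} --c--> {q0,q1,q3,q4}  [new]
{q0,q2,q4} --a--> {q0,q1,q2,q3,q4}  [new]
{q0,q2,q4} --b--> {q0,q1,q2,q3,q4}  [seen]
{q0,q2,q4} --c--> {q0,q1,q2,q3,q4}  [seen]
{q1,q3} --a--> {q0,q1,q3,q4}  [seen]
{q1,q3} --b--> {q3,q4}  [new]
{q1,q3} --c--> {q0,q4}  [new]
{q0,q1,q3,q4} --a--> {q0,q1,q2,q3,q4}  [seen]
{q0,q1,q3,q4} --b--> {q1,q2,q3,q4}  [new]
{q0,q1,q3,q4} --c--> {q0,q1,q3,q4}  [seen]
{q0,q1,q2,q3,q4} --a--> {q0,q1,q2,q3,q4}  [seen]
{q0,q1,q2,q3,q4} --b--> {q0,q1,q2,q3,q4}  [seen]
{q0,q1,q2,q3,q4} --c--> {q0,q1,q2,q3,q4}  [seen]
{q3,q4} --a--> {q0,q1,q3,q4}  [seen]
{q3,q4} --b--> {q2,q4}  [new]
{q3,q4} --c--> {q0,q1,q3}  [new]
{q0,q4} --a--> {q0,q1,q2,q3,q4}  [seen]
{q0,q4} --b--> {q1,q2,q3,q4}  [seen]
{q0,q4} --c--> {q0,q1,q3,q4}  [seen]
{q1,q2,q3,q4} --a--> {q0,q1,q3,q4}  [seen]
{q1,q2,q3,q4} --b--> {q0,q2,q3,q4}  [new]
{q1,q2,q3,q4} --c--> {q0,q1,q2,q3,q4}  [seen]
{q2,q4} --a--> {q0,q1,q3,q4}  [seen]
{q2,q4} --b--> {q0,q2,q3,q4}  [seen]
{q2,q4} --c--> {q0,q1,q2,q3}  [new]
{q0,q1,q3} --a--> {q0,q1,q2,q3,q4}  [seen]
{q0,q1,q3} --b--> {q1,q3,q4}  [new]
{q0,q1,q3} --c--> {q0,q1,q3,q4}  [seen]
{q0,q2,q3,q4} --a--> {q0,q1,q2,q3,q4}  [seen]
{q0,q2,q3,q4} --b--> {q0,q1,q2,q3,q4}  [seen]
{q0,q2,q3,q4} --c--> {q0,q1,q2,q3,q4}  [seen]
{q0,q1,q2,q3} --a--> {q0,q1,q2,q3,q4}  [seen]
{q0,q1,q2,q3} --b--> {q0,q1,q2,q3,q4}  [seen]
{q0,q1,q2,q3} --c--> {q0,q1,q2,q3,q4}  [seen]
{q1,q3,q4} --a--> {q0,q1,q3,q4}  [seen]
{q1,q3,q4} --b--> {q2,q3,q4}  [new]
{q1,q3,q4} --c--> {q0,q1,q3,q4}  [seen]
{q2,q3,q4} --a--> {q0,q1,q3,q4}  [seen]
{q2,q3,q4} --b--> {q0,q2,q3,q4}  [seen]
{q2,q3,q4} --c--> {q0,q1,q2,q3}  [seen]
Reachable DFA states: {q0}, {q0,q2,q4}, {q1,q3}, {q0,q1,q3,q4}, {q0,q1,q2,q3,q4}, {q3,q4}, {q0,q4}, {q1,q2,q3,q4}, {q2,q4}, {q0,q1,q3}, {q0,q2,q3,q4}, {q0,q1,q2,q3}, {q1,q3,q4}, {q2,q3,q4}.

14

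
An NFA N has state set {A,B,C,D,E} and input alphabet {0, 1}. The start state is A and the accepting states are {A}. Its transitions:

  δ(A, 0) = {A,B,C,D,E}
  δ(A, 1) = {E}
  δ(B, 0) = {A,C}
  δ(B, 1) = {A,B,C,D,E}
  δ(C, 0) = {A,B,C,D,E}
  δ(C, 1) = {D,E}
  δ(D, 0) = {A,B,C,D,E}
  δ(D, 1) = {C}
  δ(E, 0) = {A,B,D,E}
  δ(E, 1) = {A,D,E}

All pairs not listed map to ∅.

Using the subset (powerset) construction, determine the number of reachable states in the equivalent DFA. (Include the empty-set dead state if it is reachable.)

6

Start state of the DFA: {A}.
{A} --0--> {A,B,C,D,E}  [new]
{A} --1--> {E}  [new]
{A,B,C,D,E} --0--> {A,B,C,D,E}  [seen]
{A,B,C,D,E} --1--> {A,B,C,D,E}  [seen]
{E} --0--> {A,B,D,E}  [new]
{E} --1--> {A,D,E}  [new]
{A,B,D,E} --0--> {A,B,C,D,E}  [seen]
{A,B,D,E} --1--> {A,B,C,D,E}  [seen]
{A,D,E} --0--> {A,B,C,D,E}  [seen]
{A,D,E} --1--> {A,C,D,E}  [new]
{A,C,D,E} --0--> {A,B,C,D,E}  [seen]
{A,C,D,E} --1--> {A,C,D,E}  [seen]
Reachable DFA states: {A}, {A,B,C,D,E}, {E}, {A,B,D,E}, {A,D,E}, {A,C,D,E}.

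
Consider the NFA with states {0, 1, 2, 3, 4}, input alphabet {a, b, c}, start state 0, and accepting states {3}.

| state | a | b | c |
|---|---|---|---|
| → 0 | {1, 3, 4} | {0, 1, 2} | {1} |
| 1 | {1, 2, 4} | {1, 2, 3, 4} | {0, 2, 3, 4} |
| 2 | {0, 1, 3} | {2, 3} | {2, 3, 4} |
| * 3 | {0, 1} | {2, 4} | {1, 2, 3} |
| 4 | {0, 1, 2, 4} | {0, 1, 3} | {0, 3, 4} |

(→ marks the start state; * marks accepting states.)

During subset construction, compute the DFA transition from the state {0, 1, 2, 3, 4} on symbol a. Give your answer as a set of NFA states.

δ(0,a) = {1, 3, 4}; δ(1,a) = {1, 2, 4}; δ(2,a) = {0, 1, 3}; δ(3,a) = {0, 1}; δ(4,a) = {0, 1, 2, 4}.
Union: {0, 1, 2, 3, 4}.

{0, 1, 2, 3, 4}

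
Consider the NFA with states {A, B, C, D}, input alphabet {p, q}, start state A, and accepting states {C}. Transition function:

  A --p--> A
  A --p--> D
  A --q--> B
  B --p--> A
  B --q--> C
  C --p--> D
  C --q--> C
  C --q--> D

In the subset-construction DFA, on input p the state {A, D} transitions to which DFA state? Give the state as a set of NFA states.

{A, D}

δ(A,p) = {A, D}; δ(D,p) = ∅.
Union: {A, D}.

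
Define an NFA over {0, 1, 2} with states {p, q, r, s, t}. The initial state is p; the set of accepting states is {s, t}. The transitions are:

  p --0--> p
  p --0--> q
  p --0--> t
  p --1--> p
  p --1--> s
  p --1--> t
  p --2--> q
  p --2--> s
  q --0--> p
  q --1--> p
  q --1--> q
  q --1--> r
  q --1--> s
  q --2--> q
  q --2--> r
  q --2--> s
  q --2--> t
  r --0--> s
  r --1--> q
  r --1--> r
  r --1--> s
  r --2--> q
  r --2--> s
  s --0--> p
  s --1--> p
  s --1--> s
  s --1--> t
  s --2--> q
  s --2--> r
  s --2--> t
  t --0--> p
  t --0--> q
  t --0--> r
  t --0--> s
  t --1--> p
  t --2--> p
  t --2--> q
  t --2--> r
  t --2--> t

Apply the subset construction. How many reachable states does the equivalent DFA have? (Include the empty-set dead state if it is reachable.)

Start state of the DFA: {p}.
{p} --0--> {p, q, t}  [new]
{p} --1--> {p, s, t}  [new]
{p} --2--> {q, s}  [new]
{p, q, t} --0--> {p, q, r, s, t}  [new]
{p, q, t} --1--> {p, q, r, s, t}  [seen]
{p, q, t} --2--> {p, q, r, s, t}  [seen]
{p, s, t} --0--> {p, q, r, s, t}  [seen]
{p, s, t} --1--> {p, s, t}  [seen]
{p, s, t} --2--> {p, q, r, s, t}  [seen]
{q, s} --0--> {p}  [seen]
{q, s} --1--> {p, q, r, s, t}  [seen]
{q, s} --2--> {q, r, s, t}  [new]
{p, q, r, s, t} --0--> {p, q, r, s, t}  [seen]
{p, q, r, s, t} --1--> {p, q, r, s, t}  [seen]
{p, q, r, s, t} --2--> {p, q, r, s, t}  [seen]
{q, r, s, t} --0--> {p, q, r, s}  [new]
{q, r, s, t} --1--> {p, q, r, s, t}  [seen]
{q, r, s, t} --2--> {p, q, r, s, t}  [seen]
{p, q, r, s} --0--> {p, q, s, t}  [new]
{p, q, r, s} --1--> {p, q, r, s, t}  [seen]
{p, q, r, s} --2--> {q, r, s, t}  [seen]
{p, q, s, t} --0--> {p, q, r, s, t}  [seen]
{p, q, s, t} --1--> {p, q, r, s, t}  [seen]
{p, q, s, t} --2--> {p, q, r, s, t}  [seen]
Reachable DFA states: {p}, {p, q, t}, {p, s, t}, {q, s}, {p, q, r, s, t}, {q, r, s, t}, {p, q, r, s}, {p, q, s, t}.

8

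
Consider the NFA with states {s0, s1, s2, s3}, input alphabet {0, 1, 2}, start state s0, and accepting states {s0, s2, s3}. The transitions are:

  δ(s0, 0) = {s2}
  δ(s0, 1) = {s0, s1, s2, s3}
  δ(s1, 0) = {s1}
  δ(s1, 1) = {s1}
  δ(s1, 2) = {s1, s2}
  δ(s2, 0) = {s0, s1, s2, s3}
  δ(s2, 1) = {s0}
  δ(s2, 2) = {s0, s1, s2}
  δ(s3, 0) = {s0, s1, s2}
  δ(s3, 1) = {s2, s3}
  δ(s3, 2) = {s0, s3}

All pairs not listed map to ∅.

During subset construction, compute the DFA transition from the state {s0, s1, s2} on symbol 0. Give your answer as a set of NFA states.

δ(s0,0) = {s2}; δ(s1,0) = {s1}; δ(s2,0) = {s0, s1, s2, s3}.
Union: {s0, s1, s2, s3}.

{s0, s1, s2, s3}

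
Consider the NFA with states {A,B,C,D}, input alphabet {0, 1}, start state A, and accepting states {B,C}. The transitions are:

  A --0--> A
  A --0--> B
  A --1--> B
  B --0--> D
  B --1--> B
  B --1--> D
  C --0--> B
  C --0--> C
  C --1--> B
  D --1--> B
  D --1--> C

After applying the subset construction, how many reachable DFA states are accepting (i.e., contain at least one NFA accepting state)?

Start state of the DFA: {A}.
{A} --0--> {A,B}  [new]
{A} --1--> {B}  [new]
{A,B} --0--> {A,B,D}  [new]
{A,B} --1--> {B,D}  [new]
{B} --0--> {D}  [new]
{B} --1--> {B,D}  [seen]
{A,B,D} --0--> {A,B,D}  [seen]
{A,B,D} --1--> {B,C,D}  [new]
{B,D} --0--> {D}  [seen]
{B,D} --1--> {B,C,D}  [seen]
{D} --0--> ∅  [new]
{D} --1--> {B,C}  [new]
{B,C,D} --0--> {B,C,D}  [seen]
{B,C,D} --1--> {B,C,D}  [seen]
∅ --0--> ∅  [seen]
∅ --1--> ∅  [seen]
{B,C} --0--> {B,C,D}  [seen]
{B,C} --1--> {B,D}  [seen]
Reachable DFA states: {A}, {A,B}, {B}, {A,B,D}, {B,D}, {D}, {B,C,D}, ∅, {B,C}.
Accepting DFA states (contain an NFA accepting state): {A,B}, {B}, {A,B,D}, {B,D}, {B,C,D}, {B,C}.

6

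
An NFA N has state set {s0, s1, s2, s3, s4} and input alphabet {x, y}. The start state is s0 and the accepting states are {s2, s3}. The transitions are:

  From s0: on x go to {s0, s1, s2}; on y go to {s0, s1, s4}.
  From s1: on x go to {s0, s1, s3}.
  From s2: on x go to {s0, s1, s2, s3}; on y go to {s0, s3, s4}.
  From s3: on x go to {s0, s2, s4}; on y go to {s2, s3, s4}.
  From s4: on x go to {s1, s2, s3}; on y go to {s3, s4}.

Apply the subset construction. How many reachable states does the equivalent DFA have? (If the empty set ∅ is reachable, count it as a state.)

6

Start state of the DFA: {s0}.
{s0} --x--> {s0, s1, s2}  [new]
{s0} --y--> {s0, s1, s4}  [new]
{s0, s1, s2} --x--> {s0, s1, s2, s3}  [new]
{s0, s1, s2} --y--> {s0, s1, s3, s4}  [new]
{s0, s1, s4} --x--> {s0, s1, s2, s3}  [seen]
{s0, s1, s4} --y--> {s0, s1, s3, s4}  [seen]
{s0, s1, s2, s3} --x--> {s0, s1, s2, s3, s4}  [new]
{s0, s1, s2, s3} --y--> {s0, s1, s2, s3, s4}  [seen]
{s0, s1, s3, s4} --x--> {s0, s1, s2, s3, s4}  [seen]
{s0, s1, s3, s4} --y--> {s0, s1, s2, s3, s4}  [seen]
{s0, s1, s2, s3, s4} --x--> {s0, s1, s2, s3, s4}  [seen]
{s0, s1, s2, s3, s4} --y--> {s0, s1, s2, s3, s4}  [seen]
Reachable DFA states: {s0}, {s0, s1, s2}, {s0, s1, s4}, {s0, s1, s2, s3}, {s0, s1, s3, s4}, {s0, s1, s2, s3, s4}.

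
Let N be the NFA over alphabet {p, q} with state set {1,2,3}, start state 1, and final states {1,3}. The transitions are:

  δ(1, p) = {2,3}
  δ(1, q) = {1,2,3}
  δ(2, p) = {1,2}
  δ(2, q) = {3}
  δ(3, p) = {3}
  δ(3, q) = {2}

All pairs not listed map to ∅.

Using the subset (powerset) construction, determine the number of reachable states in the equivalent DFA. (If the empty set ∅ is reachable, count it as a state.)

Start state of the DFA: {1}.
{1} --p--> {2,3}  [new]
{1} --q--> {1,2,3}  [new]
{2,3} --p--> {1,2,3}  [seen]
{2,3} --q--> {2,3}  [seen]
{1,2,3} --p--> {1,2,3}  [seen]
{1,2,3} --q--> {1,2,3}  [seen]
Reachable DFA states: {1}, {2,3}, {1,2,3}.

3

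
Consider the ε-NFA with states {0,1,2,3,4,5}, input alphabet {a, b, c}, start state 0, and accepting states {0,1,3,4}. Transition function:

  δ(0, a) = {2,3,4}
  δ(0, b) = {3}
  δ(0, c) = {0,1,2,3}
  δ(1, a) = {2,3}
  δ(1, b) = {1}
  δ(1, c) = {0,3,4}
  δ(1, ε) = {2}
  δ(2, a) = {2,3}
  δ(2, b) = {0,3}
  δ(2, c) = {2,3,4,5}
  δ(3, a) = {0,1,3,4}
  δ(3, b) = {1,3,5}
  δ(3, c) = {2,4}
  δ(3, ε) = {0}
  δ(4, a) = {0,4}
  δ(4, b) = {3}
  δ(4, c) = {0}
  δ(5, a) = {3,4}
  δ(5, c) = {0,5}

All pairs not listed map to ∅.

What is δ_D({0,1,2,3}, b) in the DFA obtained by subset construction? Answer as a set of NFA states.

δ(0,b) = {3}; δ(1,b) = {1}; δ(2,b) = {0,3}; δ(3,b) = {1,3,5}.
Union: {0,1,3,5}.
ε-closure gives {0,1,2,3,5}.

{0,1,2,3,5}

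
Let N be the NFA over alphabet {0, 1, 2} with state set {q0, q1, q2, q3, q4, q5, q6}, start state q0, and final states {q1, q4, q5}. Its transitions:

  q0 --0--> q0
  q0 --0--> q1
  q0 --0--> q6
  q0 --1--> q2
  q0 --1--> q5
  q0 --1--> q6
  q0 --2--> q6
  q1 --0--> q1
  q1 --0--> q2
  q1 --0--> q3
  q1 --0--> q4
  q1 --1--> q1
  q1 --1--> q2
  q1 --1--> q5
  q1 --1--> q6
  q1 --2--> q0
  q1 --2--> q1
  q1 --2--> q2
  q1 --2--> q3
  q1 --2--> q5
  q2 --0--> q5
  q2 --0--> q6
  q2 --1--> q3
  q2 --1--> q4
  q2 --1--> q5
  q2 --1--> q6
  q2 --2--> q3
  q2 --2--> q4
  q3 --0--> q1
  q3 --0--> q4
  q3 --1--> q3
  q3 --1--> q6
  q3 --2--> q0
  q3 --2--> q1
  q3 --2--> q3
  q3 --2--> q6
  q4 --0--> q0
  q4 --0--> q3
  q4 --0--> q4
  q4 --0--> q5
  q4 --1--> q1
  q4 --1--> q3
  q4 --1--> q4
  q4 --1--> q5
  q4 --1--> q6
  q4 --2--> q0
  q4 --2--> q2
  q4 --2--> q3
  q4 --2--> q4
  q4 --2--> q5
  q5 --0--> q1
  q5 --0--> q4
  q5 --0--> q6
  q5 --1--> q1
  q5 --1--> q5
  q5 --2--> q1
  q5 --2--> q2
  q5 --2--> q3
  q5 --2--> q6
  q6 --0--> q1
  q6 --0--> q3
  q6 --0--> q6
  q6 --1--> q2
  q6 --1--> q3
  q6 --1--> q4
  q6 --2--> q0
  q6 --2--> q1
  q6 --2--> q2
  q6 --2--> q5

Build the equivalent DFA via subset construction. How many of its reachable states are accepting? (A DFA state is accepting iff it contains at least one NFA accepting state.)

Start state of the DFA: {q0}.
{q0} --0--> {q0, q1, q6}  [new]
{q0} --1--> {q2, q5, q6}  [new]
{q0} --2--> {q6}  [new]
{q0, q1, q6} --0--> {q0, q1, q2, q3, q4, q6}  [new]
{q0, q1, q6} --1--> {q1, q2, q3, q4, q5, q6}  [new]
{q0, q1, q6} --2--> {q0, q1, q2, q3, q5, q6}  [new]
{q2, q5, q6} --0--> {q1, q3, q4, q5, q6}  [new]
{q2, q5, q6} --1--> {q1, q2, q3, q4, q5, q6}  [seen]
{q2, q5, q6} --2--> {q0, q1, q2, q3, q4, q5, q6}  [new]
{q6} --0--> {q1, q3, q6}  [new]
{q6} --1--> {q2, q3, q4}  [new]
{q6} --2--> {q0, q1, q2, q5}  [new]
{q0, q1, q2, q3, q4, q6} --0--> {q0, q1, q2, q3, q4, q5, q6}  [seen]
{q0, q1, q2, q3, q4, q6} --1--> {q1, q2, q3, q4, q5, q6}  [seen]
{q0, q1, q2, q3, q4, q6} --2--> {q0, q1, q2, q3, q4, q5, q6}  [seen]
{q1, q2, q3, q4, q5, q6} --0--> {q0, q1, q2, q3, q4, q5, q6}  [seen]
{q1, q2, q3, q4, q5, q6} --1--> {q1, q2, q3, q4, q5, q6}  [seen]
{q1, q2, q3, q4, q5, q6} --2--> {q0, q1, q2, q3, q4, q5, q6}  [seen]
{q0, q1, q2, q3, q5, q6} --0--> {q0, q1, q2, q3, q4, q5, q6}  [seen]
{q0, q1, q2, q3, q5, q6} --1--> {q1, q2, q3, q4, q5, q6}  [seen]
{q0, q1, q2, q3, q5, q6} --2--> {q0, q1, q2, q3, q4, q5, q6}  [seen]
{q1, q3, q4, q5, q6} --0--> {q0, q1, q2, q3, q4, q5, q6}  [seen]
{q1, q3, q4, q5, q6} --1--> {q1, q2, q3, q4, q5, q6}  [seen]
{q1, q3, q4, q5, q6} --2--> {q0, q1, q2, q3, q4, q5, q6}  [seen]
{q0, q1, q2, q3, q4, q5, q6} --0--> {q0, q1, q2, q3, q4, q5, q6}  [seen]
{q0, q1, q2, q3, q4, q5, q6} --1--> {q1, q2, q3, q4, q5, q6}  [seen]
{q0, q1, q2, q3, q4, q5, q6} --2--> {q0, q1, q2, q3, q4, q5, q6}  [seen]
{q1, q3, q6} --0--> {q1, q2, q3, q4, q6}  [new]
{q1, q3, q6} --1--> {q1, q2, q3, q4, q5, q6}  [seen]
{q1, q3, q6} --2--> {q0, q1, q2, q3, q5, q6}  [seen]
{q2, q3, q4} --0--> {q0, q1, q3, q4, q5, q6}  [new]
{q2, q3, q4} --1--> {q1, q3, q4, q5, q6}  [seen]
{q2, q3, q4} --2--> {q0, q1, q2, q3, q4, q5, q6}  [seen]
{q0, q1, q2, q5} --0--> {q0, q1, q2, q3, q4, q5, q6}  [seen]
{q0, q1, q2, q5} --1--> {q1, q2, q3, q4, q5, q6}  [seen]
{q0, q1, q2, q5} --2--> {q0, q1, q2, q3, q4, q5, q6}  [seen]
{q1, q2, q3, q4, q6} --0--> {q0, q1, q2, q3, q4, q5, q6}  [seen]
{q1, q2, q3, q4, q6} --1--> {q1, q2, q3, q4, q5, q6}  [seen]
{q1, q2, q3, q4, q6} --2--> {q0, q1, q2, q3, q4, q5, q6}  [seen]
{q0, q1, q3, q4, q5, q6} --0--> {q0, q1, q2, q3, q4, q5, q6}  [seen]
{q0, q1, q3, q4, q5, q6} --1--> {q1, q2, q3, q4, q5, q6}  [seen]
{q0, q1, q3, q4, q5, q6} --2--> {q0, q1, q2, q3, q4, q5, q6}  [seen]
Reachable DFA states: {q0}, {q0, q1, q6}, {q2, q5, q6}, {q6}, {q0, q1, q2, q3, q4, q6}, {q1, q2, q3, q4, q5, q6}, {q0, q1, q2, q3, q5, q6}, {q1, q3, q4, q5, q6}, {q0, q1, q2, q3, q4, q5, q6}, {q1, q3, q6}, {q2, q3, q4}, {q0, q1, q2, q5}, {q1, q2, q3, q4, q6}, {q0, q1, q3, q4, q5, q6}.
Accepting DFA states (contain an NFA accepting state): {q0, q1, q6}, {q2, q5, q6}, {q0, q1, q2, q3, q4, q6}, {q1, q2, q3, q4, q5, q6}, {q0, q1, q2, q3, q5, q6}, {q1, q3, q4, q5, q6}, {q0, q1, q2, q3, q4, q5, q6}, {q1, q3, q6}, {q2, q3, q4}, {q0, q1, q2, q5}, {q1, q2, q3, q4, q6}, {q0, q1, q3, q4, q5, q6}.

12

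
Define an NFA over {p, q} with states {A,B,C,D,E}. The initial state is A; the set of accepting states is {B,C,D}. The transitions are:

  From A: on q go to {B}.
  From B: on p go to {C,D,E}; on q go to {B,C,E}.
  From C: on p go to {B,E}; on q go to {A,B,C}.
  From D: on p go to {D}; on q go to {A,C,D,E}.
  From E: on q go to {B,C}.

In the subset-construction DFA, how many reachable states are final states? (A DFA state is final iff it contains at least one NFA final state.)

7

Start state of the DFA: {A}.
{A} --p--> ∅  [new]
{A} --q--> {B}  [new]
∅ --p--> ∅  [seen]
∅ --q--> ∅  [seen]
{B} --p--> {C,D,E}  [new]
{B} --q--> {B,C,E}  [new]
{C,D,E} --p--> {B,D,E}  [new]
{C,D,E} --q--> {A,B,C,D,E}  [new]
{B,C,E} --p--> {B,C,D,E}  [new]
{B,C,E} --q--> {A,B,C,E}  [new]
{B,D,E} --p--> {C,D,E}  [seen]
{B,D,E} --q--> {A,B,C,D,E}  [seen]
{A,B,C,D,E} --p--> {B,C,D,E}  [seen]
{A,B,C,D,E} --q--> {A,B,C,D,E}  [seen]
{B,C,D,E} --p--> {B,C,D,E}  [seen]
{B,C,D,E} --q--> {A,B,C,D,E}  [seen]
{A,B,C,E} --p--> {B,C,D,E}  [seen]
{A,B,C,E} --q--> {A,B,C,E}  [seen]
Reachable DFA states: {A}, ∅, {B}, {C,D,E}, {B,C,E}, {B,D,E}, {A,B,C,D,E}, {B,C,D,E}, {A,B,C,E}.
Accepting DFA states (contain an NFA accepting state): {B}, {C,D,E}, {B,C,E}, {B,D,E}, {A,B,C,D,E}, {B,C,D,E}, {A,B,C,E}.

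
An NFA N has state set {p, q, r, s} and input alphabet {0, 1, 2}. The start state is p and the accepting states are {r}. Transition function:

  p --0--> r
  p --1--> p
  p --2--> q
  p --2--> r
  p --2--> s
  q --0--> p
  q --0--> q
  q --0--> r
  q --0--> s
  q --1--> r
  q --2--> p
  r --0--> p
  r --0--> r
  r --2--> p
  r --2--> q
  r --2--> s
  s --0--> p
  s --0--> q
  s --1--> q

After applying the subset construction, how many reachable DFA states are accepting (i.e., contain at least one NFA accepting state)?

Start state of the DFA: {p}.
{p} --0--> {r}  [new]
{p} --1--> {p}  [seen]
{p} --2--> {q, r, s}  [new]
{r} --0--> {p, r}  [new]
{r} --1--> ∅  [new]
{r} --2--> {p, q, s}  [new]
{q, r, s} --0--> {p, q, r, s}  [new]
{q, r, s} --1--> {q, r}  [new]
{q, r, s} --2--> {p, q, s}  [seen]
{p, r} --0--> {p, r}  [seen]
{p, r} --1--> {p}  [seen]
{p, r} --2--> {p, q, r, s}  [seen]
∅ --0--> ∅  [seen]
∅ --1--> ∅  [seen]
∅ --2--> ∅  [seen]
{p, q, s} --0--> {p, q, r, s}  [seen]
{p, q, s} --1--> {p, q, r}  [new]
{p, q, s} --2--> {p, q, r, s}  [seen]
{p, q, r, s} --0--> {p, q, r, s}  [seen]
{p, q, r, s} --1--> {p, q, r}  [seen]
{p, q, r, s} --2--> {p, q, r, s}  [seen]
{q, r} --0--> {p, q, r, s}  [seen]
{q, r} --1--> {r}  [seen]
{q, r} --2--> {p, q, s}  [seen]
{p, q, r} --0--> {p, q, r, s}  [seen]
{p, q, r} --1--> {p, r}  [seen]
{p, q, r} --2--> {p, q, r, s}  [seen]
Reachable DFA states: {p}, {r}, {q, r, s}, {p, r}, ∅, {p, q, s}, {p, q, r, s}, {q, r}, {p, q, r}.
Accepting DFA states (contain an NFA accepting state): {r}, {q, r, s}, {p, r}, {p, q, r, s}, {q, r}, {p, q, r}.

6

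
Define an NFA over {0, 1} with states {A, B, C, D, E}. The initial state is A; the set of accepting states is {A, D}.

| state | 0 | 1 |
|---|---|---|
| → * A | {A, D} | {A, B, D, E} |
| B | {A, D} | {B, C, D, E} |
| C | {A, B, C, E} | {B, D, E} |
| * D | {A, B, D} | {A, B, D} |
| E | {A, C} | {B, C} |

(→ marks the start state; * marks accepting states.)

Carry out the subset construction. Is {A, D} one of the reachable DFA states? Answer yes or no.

yes

Start state of the DFA: {A}.
{A} --0--> {A, D}  [new]
{A} --1--> {A, B, D, E}  [new]
{A, D} --0--> {A, B, D}  [new]
{A, D} --1--> {A, B, D, E}  [seen]
{A, B, D, E} --0--> {A, B, C, D}  [new]
{A, B, D, E} --1--> {A, B, C, D, E}  [new]
{A, B, D} --0--> {A, B, D}  [seen]
{A, B, D} --1--> {A, B, C, D, E}  [seen]
{A, B, C, D} --0--> {A, B, C, D, E}  [seen]
{A, B, C, D} --1--> {A, B, C, D, E}  [seen]
{A, B, C, D, E} --0--> {A, B, C, D, E}  [seen]
{A, B, C, D, E} --1--> {A, B, C, D, E}  [seen]
Reachable DFA states: {A}, {A, D}, {A, B, D, E}, {A, B, D}, {A, B, C, D}, {A, B, C, D, E}.
{A, D} is among them.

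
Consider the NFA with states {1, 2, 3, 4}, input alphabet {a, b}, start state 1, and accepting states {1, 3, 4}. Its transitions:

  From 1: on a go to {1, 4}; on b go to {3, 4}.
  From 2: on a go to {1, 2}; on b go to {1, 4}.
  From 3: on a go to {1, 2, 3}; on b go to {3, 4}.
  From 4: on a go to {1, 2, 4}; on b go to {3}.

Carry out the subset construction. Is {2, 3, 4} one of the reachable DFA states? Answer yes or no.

no

Start state of the DFA: {1}.
{1} --a--> {1, 4}  [new]
{1} --b--> {3, 4}  [new]
{1, 4} --a--> {1, 2, 4}  [new]
{1, 4} --b--> {3, 4}  [seen]
{3, 4} --a--> {1, 2, 3, 4}  [new]
{3, 4} --b--> {3, 4}  [seen]
{1, 2, 4} --a--> {1, 2, 4}  [seen]
{1, 2, 4} --b--> {1, 3, 4}  [new]
{1, 2, 3, 4} --a--> {1, 2, 3, 4}  [seen]
{1, 2, 3, 4} --b--> {1, 3, 4}  [seen]
{1, 3, 4} --a--> {1, 2, 3, 4}  [seen]
{1, 3, 4} --b--> {3, 4}  [seen]
Reachable DFA states: {1}, {1, 4}, {3, 4}, {1, 2, 4}, {1, 2, 3, 4}, {1, 3, 4}.
{2, 3, 4} is not among them.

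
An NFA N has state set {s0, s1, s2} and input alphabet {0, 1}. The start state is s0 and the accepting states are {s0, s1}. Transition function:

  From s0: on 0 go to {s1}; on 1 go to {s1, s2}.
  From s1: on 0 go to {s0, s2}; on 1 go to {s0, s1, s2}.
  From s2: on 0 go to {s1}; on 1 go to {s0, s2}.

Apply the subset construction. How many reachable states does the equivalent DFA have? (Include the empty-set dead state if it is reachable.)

5

Start state of the DFA: {s0}.
{s0} --0--> {s1}  [new]
{s0} --1--> {s1, s2}  [new]
{s1} --0--> {s0, s2}  [new]
{s1} --1--> {s0, s1, s2}  [new]
{s1, s2} --0--> {s0, s1, s2}  [seen]
{s1, s2} --1--> {s0, s1, s2}  [seen]
{s0, s2} --0--> {s1}  [seen]
{s0, s2} --1--> {s0, s1, s2}  [seen]
{s0, s1, s2} --0--> {s0, s1, s2}  [seen]
{s0, s1, s2} --1--> {s0, s1, s2}  [seen]
Reachable DFA states: {s0}, {s1}, {s1, s2}, {s0, s2}, {s0, s1, s2}.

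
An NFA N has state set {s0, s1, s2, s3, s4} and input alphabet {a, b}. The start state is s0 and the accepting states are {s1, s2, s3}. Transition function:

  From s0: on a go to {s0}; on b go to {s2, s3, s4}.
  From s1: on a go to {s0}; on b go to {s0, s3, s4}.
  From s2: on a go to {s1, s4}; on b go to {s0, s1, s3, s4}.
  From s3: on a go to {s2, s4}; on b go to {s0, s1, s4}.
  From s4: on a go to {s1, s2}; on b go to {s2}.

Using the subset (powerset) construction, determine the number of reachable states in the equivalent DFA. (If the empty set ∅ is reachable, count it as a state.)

5

Start state of the DFA: {s0}.
{s0} --a--> {s0}  [seen]
{s0} --b--> {s2, s3, s4}  [new]
{s2, s3, s4} --a--> {s1, s2, s4}  [new]
{s2, s3, s4} --b--> {s0, s1, s2, s3, s4}  [new]
{s1, s2, s4} --a--> {s0, s1, s2, s4}  [new]
{s1, s2, s4} --b--> {s0, s1, s2, s3, s4}  [seen]
{s0, s1, s2, s3, s4} --a--> {s0, s1, s2, s4}  [seen]
{s0, s1, s2, s3, s4} --b--> {s0, s1, s2, s3, s4}  [seen]
{s0, s1, s2, s4} --a--> {s0, s1, s2, s4}  [seen]
{s0, s1, s2, s4} --b--> {s0, s1, s2, s3, s4}  [seen]
Reachable DFA states: {s0}, {s2, s3, s4}, {s1, s2, s4}, {s0, s1, s2, s3, s4}, {s0, s1, s2, s4}.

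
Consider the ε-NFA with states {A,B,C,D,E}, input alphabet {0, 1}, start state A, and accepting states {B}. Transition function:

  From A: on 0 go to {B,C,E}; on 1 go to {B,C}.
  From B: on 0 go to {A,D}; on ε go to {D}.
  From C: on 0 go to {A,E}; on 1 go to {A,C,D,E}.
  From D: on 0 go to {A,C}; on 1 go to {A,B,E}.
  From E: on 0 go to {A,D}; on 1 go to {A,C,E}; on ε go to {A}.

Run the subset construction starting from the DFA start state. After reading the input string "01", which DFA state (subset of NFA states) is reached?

Start: {A}.
δ(A,0) = {B,C,E}.
Union: {B,C,E}.
ε-closure gives {A,B,C,D,E}.
After 0: {A,B,C,D,E}.
δ(A,1) = {B,C}; δ(B,1) = ∅; δ(C,1) = {A,C,D,E}; δ(D,1) = {A,B,E}; δ(E,1) = {A,C,E}.
Union: {A,B,C,D,E}.
After 1: {A,B,C,D,E}.

{A,B,C,D,E}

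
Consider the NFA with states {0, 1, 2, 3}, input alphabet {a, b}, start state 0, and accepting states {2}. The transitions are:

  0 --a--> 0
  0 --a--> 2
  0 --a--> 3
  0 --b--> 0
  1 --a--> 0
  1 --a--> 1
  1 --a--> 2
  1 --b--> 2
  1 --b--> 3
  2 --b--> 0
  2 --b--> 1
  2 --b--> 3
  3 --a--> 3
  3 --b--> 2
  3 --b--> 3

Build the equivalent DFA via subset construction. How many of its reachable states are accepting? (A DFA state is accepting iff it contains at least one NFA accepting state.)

2

Start state of the DFA: {0}.
{0} --a--> {0, 2, 3}  [new]
{0} --b--> {0}  [seen]
{0, 2, 3} --a--> {0, 2, 3}  [seen]
{0, 2, 3} --b--> {0, 1, 2, 3}  [new]
{0, 1, 2, 3} --a--> {0, 1, 2, 3}  [seen]
{0, 1, 2, 3} --b--> {0, 1, 2, 3}  [seen]
Reachable DFA states: {0}, {0, 2, 3}, {0, 1, 2, 3}.
Accepting DFA states (contain an NFA accepting state): {0, 2, 3}, {0, 1, 2, 3}.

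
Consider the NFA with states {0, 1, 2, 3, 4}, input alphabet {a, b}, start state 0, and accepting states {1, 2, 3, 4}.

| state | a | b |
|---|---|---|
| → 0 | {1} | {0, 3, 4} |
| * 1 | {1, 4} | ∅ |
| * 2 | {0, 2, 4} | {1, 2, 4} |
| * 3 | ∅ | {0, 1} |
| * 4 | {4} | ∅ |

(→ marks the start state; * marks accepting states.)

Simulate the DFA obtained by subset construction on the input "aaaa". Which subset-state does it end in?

{1, 4}

Start: {0}.
δ(0,a) = {1}.
Union: {1}.
After a: {1}.
δ(1,a) = {1, 4}.
Union: {1, 4}.
After a: {1, 4}.
δ(1,a) = {1, 4}; δ(4,a) = {4}.
Union: {1, 4}.
After a: {1, 4}.
δ(1,a) = {1, 4}; δ(4,a) = {4}.
Union: {1, 4}.
After a: {1, 4}.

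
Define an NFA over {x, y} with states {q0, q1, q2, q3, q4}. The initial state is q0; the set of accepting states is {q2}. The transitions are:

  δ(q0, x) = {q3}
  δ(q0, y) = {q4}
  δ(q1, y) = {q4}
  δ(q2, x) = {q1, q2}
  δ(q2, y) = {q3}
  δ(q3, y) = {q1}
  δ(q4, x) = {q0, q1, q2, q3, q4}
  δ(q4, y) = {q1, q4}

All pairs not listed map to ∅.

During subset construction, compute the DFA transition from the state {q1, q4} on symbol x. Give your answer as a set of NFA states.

δ(q1,x) = ∅; δ(q4,x) = {q0, q1, q2, q3, q4}.
Union: {q0, q1, q2, q3, q4}.

{q0, q1, q2, q3, q4}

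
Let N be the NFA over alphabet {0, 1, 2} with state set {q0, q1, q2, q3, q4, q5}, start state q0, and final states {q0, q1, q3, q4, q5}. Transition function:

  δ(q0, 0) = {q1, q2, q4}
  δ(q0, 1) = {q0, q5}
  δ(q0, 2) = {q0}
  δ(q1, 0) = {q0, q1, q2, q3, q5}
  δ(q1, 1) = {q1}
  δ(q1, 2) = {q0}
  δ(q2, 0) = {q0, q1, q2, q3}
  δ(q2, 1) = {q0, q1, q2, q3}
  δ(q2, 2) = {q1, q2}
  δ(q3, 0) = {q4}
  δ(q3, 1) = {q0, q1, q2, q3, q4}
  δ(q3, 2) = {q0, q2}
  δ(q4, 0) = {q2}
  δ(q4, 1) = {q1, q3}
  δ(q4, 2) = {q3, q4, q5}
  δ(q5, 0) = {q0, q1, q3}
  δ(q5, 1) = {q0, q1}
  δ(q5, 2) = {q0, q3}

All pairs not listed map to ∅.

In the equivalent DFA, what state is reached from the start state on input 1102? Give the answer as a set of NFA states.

Start: {q0}.
δ(q0,1) = {q0, q5}.
Union: {q0, q5}.
After 1: {q0, q5}.
δ(q0,1) = {q0, q5}; δ(q5,1) = {q0, q1}.
Union: {q0, q1, q5}.
After 1: {q0, q1, q5}.
δ(q0,0) = {q1, q2, q4}; δ(q1,0) = {q0, q1, q2, q3, q5}; δ(q5,0) = {q0, q1, q3}.
Union: {q0, q1, q2, q3, q4, q5}.
After 0: {q0, q1, q2, q3, q4, q5}.
δ(q0,2) = {q0}; δ(q1,2) = {q0}; δ(q2,2) = {q1, q2}; δ(q3,2) = {q0, q2}; δ(q4,2) = {q3, q4, q5}; δ(q5,2) = {q0, q3}.
Union: {q0, q1, q2, q3, q4, q5}.
After 2: {q0, q1, q2, q3, q4, q5}.

{q0, q1, q2, q3, q4, q5}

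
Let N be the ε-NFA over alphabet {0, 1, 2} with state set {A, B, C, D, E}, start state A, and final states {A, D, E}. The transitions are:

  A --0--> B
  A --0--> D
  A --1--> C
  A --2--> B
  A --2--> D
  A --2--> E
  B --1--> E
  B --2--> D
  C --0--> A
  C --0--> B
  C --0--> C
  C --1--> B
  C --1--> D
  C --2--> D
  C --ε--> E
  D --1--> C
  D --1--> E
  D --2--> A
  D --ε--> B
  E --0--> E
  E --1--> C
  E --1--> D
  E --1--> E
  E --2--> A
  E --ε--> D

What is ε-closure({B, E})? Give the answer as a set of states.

{B, D, E}

Begin with {B, E}.
E →ε {D}; add D.
ε-closure = {B, D, E}.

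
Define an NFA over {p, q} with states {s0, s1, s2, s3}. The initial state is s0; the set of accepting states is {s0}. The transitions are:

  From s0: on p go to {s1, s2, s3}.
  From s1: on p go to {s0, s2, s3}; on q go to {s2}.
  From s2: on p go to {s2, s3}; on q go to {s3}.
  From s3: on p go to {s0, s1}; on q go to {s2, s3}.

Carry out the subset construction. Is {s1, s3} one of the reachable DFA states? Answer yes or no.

Start state of the DFA: {s0}.
{s0} --p--> {s1, s2, s3}  [new]
{s0} --q--> ∅  [new]
{s1, s2, s3} --p--> {s0, s1, s2, s3}  [new]
{s1, s2, s3} --q--> {s2, s3}  [new]
∅ --p--> ∅  [seen]
∅ --q--> ∅  [seen]
{s0, s1, s2, s3} --p--> {s0, s1, s2, s3}  [seen]
{s0, s1, s2, s3} --q--> {s2, s3}  [seen]
{s2, s3} --p--> {s0, s1, s2, s3}  [seen]
{s2, s3} --q--> {s2, s3}  [seen]
Reachable DFA states: {s0}, {s1, s2, s3}, ∅, {s0, s1, s2, s3}, {s2, s3}.
{s1, s3} is not among them.

no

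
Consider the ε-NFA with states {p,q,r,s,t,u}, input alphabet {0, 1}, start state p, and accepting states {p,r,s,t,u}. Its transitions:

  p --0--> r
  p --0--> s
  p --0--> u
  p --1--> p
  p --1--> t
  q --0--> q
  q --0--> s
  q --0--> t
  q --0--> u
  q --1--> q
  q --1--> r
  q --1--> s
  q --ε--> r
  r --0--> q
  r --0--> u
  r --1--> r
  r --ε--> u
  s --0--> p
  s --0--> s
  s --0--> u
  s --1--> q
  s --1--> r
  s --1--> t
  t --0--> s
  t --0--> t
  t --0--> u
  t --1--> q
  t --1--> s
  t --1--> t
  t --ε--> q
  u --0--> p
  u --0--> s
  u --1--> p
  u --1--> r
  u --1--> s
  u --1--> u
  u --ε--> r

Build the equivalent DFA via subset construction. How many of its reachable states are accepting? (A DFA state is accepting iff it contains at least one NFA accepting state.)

5

Start state of the DFA: {p} (ε-closure of the NFA start).
{p} --0--> {r,s,u}  [new]
{p} --1--> {p,q,r,t,u}  [new]
{r,s,u} --0--> {p,q,r,s,u}  [new]
{r,s,u} --1--> {p,q,r,s,t,u}  [new]
{p,q,r,t,u} --0--> {p,q,r,s,t,u}  [seen]
{p,q,r,t,u} --1--> {p,q,r,s,t,u}  [seen]
{p,q,r,s,u} --0--> {p,q,r,s,t,u}  [seen]
{p,q,r,s,u} --1--> {p,q,r,s,t,u}  [seen]
{p,q,r,s,t,u} --0--> {p,q,r,s,t,u}  [seen]
{p,q,r,s,t,u} --1--> {p,q,r,s,t,u}  [seen]
Reachable DFA states: {p}, {r,s,u}, {p,q,r,t,u}, {p,q,r,s,u}, {p,q,r,s,t,u}.
Accepting DFA states (contain an NFA accepting state): {p}, {r,s,u}, {p,q,r,t,u}, {p,q,r,s,u}, {p,q,r,s,t,u}.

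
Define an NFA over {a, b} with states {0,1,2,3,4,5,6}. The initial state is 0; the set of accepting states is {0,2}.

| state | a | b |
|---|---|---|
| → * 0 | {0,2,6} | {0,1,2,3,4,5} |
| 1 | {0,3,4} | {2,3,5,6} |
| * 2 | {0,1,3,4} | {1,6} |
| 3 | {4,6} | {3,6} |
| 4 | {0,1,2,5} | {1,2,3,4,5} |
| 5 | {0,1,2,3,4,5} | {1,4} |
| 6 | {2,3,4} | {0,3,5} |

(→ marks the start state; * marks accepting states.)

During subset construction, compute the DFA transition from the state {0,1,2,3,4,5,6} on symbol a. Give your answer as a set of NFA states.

{0,1,2,3,4,5,6}

δ(0,a) = {0,2,6}; δ(1,a) = {0,3,4}; δ(2,a) = {0,1,3,4}; δ(3,a) = {4,6}; δ(4,a) = {0,1,2,5}; δ(5,a) = {0,1,2,3,4,5}; δ(6,a) = {2,3,4}.
Union: {0,1,2,3,4,5,6}.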